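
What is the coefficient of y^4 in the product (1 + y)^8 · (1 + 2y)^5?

2470

Coefficient of y^4 = Σ_{j} C(8,j)·1^j·C(5,4-j)·2^(4-j) for j from 0 to 4.
= 80 + 640 + 1120 + 560 + 70 = 2470.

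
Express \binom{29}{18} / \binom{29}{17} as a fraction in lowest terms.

2/3

C(n,k+1)/C(n,k) = (n−k)/(k+1) = (29−17)/(17+1) = 12/18 = 2/3.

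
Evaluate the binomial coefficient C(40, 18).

C(40,18) = (40·39·38·37·36·35·34·33·32·31·30·29·28·27·26·25·24·23) / 18! = 725902806896876799590400000 / 6402373705728000 = 113380261800.

113380261800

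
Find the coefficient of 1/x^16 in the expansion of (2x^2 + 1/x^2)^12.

General term: C(12,j)·(2x^2)^j·(1/x^2)^(12-j), with x-exponent 2j − 2(12−j) = 4j − 24.
Set 4j − 24 = -16: j = 2.
C(12,2) = 66; 2^2 = 4; 1^10 = 1.
Coefficient = 66 · 4 · 1 = 264.

264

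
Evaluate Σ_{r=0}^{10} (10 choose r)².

By Vandermonde's identity, Σ C(10,r)² = C(20,10) = 184756.

184756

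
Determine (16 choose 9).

11440

C(16,9) = C(16,7) by symmetry.
C(16,7) = (16·15·14·13·12·11·10) / 7! = 57657600 / 5040 = 11440.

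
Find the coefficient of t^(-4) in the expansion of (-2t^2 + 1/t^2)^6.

60

General term: C(6,j)·(-2t^2)^j·(1/t^2)^(6-j), with t-exponent 2j − 2(6−j) = 4j − 12.
Set 4j − 12 = -4: j = 2.
C(6,2) = 15; (-2)^2 = 4; 1^4 = 1.
Coefficient = 15 · 4 · 1 = 60.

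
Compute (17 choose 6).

12376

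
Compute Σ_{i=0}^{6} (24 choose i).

1 + 24 + 276 + 2024 + 10626 + 42504 + 134596 = 190051.

190051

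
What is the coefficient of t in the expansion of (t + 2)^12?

24576

The general term is C(12,j)·(t)^j·(2)^(12-j); the t^1 term has j = 1.
C(12,1) = 12.
Coefficient = C(12,1) · 2^11 = 12 · 2048 = 24576.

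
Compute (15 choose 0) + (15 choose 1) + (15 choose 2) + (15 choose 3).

576

1 + 15 + 105 + 455 = 576.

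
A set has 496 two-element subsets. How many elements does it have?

n(n−1)/2 = 496 ⇒ n(n−1) = 992. Since 32·31 = 992, n = 32.

32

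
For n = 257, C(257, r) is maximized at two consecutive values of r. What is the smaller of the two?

For odd n = 257, C(257,r) peaks at r = (n−1)/2 and (n+1)/2; the smaller is 128.

128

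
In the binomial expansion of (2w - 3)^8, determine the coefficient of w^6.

The general term is C(8,j)·(2w)^j·(-3)^(8-j); the w^6 term has j = 6.
C(8,6) = 28.
Coefficient = C(8,6) · 2^6 · (-3)^2 = 28 · 64 · 9 = 16128.

16128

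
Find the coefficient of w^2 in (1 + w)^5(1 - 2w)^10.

90

Coefficient of w^2 = Σ_{j} C(5,j)·1^j·C(10,2-j)·(-2)^(2-j) for j from 0 to 2.
= 180 + (-100) + 10 = 90.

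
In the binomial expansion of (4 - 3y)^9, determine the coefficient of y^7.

-1259712

The general term is C(9,j)·(4)^j·(-3y)^(9-j); the y^7 term has j = 2.
C(9,2) = 36.
Coefficient = C(9,2) · 4^2 · (-3)^7 = 36 · 16 · (-2187) = -1259712.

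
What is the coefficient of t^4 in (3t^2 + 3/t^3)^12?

263063295

General term: C(12,j)·(3t^2)^j·(3/t^3)^(12-j), with t-exponent 2j − 3(12−j) = 5j − 36.
Set 5j − 36 = 4: j = 8.
C(12,8) = 495; 3^8 = 6561; 3^4 = 81.
Coefficient = 495 · 6561 · 81 = 263063295.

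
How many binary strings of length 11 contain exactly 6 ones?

Choose the 6 positions: C(11,6) = 462.

462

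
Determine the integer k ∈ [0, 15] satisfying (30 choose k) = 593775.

6

C(30,k) increases on 0 ≤ k ≤ 15. C(30,5) = 142506 and C(30,6) = 593775, so k = 6.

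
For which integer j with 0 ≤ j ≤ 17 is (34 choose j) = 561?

2

C(34,j) increases on 0 ≤ j ≤ 17. C(34,1) = 34 and C(34,2) = 561, so j = 2.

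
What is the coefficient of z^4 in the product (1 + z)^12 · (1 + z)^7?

3876

(1 + z)^12(1 + z)^7 = (1 + z)^19, so the coefficient of z^4 is C(19,4)·1^4 = 3876·1 = 3876.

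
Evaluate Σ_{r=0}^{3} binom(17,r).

1 + 17 + 136 + 680 = 834.

834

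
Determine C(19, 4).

3876

C(19,4) = (19·18·17·16) / 4! = 93024 / 24 = 3876.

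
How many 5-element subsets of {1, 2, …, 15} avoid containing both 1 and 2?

2717

All 5-subsets: C(15,5) = 3003. Those containing both fixed elements: C(13,3) = 286.
3003 − 286 = 2717.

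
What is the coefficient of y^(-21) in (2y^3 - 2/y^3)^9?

4608

General term: C(9,j)·(2y^3)^j·(-2/y^3)^(9-j), with y-exponent 3j − 3(9−j) = 6j − 27.
Set 6j − 27 = -21: j = 1.
C(9,1) = 9; 2^1 = 2; (-2)^8 = 256.
Coefficient = 9 · 2 · 256 = 4608.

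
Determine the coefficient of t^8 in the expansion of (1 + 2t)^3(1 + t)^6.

Coefficient of t^8 = Σ_{j} C(3,j)·2^j·C(6,8-j)·1^(8-j) for j from 2 to 3.
= 12 + 48 = 60.

60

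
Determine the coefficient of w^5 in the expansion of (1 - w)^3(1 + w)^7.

0

Coefficient of w^5 = Σ_{j} C(3,j)·(-1)^j·C(7,5-j)·1^(5-j) for j from 0 to 3.
= 21 + (-105) + 105 + (-21) = 0.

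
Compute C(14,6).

3003

C(14,6) = (14·13·12·11·10·9) / 6! = 2162160 / 720 = 3003.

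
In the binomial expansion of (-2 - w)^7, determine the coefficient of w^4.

-280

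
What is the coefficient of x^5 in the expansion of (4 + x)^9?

The general term is C(9,j)·(4)^j·(x)^(9-j); the x^5 term has j = 4.
C(9,4) = 126.
Coefficient = C(9,4) · 4^4 = 126 · 256 = 32256.

32256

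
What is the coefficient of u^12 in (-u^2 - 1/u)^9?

-36

General term: C(9,j)·(-u^2)^j·(-1/u)^(9-j), with u-exponent 2j − 1(9−j) = 3j − 9.
Set 3j − 9 = 12: j = 7.
C(9,7) = 36; (-1)^7 = -1; (-1)^2 = 1.
Coefficient = 36 · (-1) · 1 = -36.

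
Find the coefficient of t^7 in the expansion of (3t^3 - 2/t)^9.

General term: C(9,j)·(3t^3)^j·(-2/t)^(9-j), with t-exponent 3j − 1(9−j) = 4j − 9.
Set 4j − 9 = 7: j = 4.
C(9,4) = 126; 3^4 = 81; (-2)^5 = -32.
Coefficient = 126 · 81 · (-32) = -326592.

-326592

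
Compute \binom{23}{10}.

1144066

C(23,10) = (23·22·21·20·19·18·17·16·15·14) / 10! = 4151586700800 / 3628800 = 1144066.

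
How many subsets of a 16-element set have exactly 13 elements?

Choose the 13 positions: C(16,13) = 560.

560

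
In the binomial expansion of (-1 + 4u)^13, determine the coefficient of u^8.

-84344832

The general term is C(13,j)·(-1)^j·(4u)^(13-j); the u^8 term has j = 5.
C(13,5) = 1287.
Coefficient = C(13,5) · (-1)^5 · 4^8 = 1287 · (-1) · 65536 = -84344832.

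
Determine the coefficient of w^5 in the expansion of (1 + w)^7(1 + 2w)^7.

Coefficient of w^5 = Σ_{j} C(7,j)·1^j·C(7,5-j)·2^(5-j) for j from 0 to 5.
= 672 + 3920 + 5880 + 2940 + 490 + 21 = 13923.

13923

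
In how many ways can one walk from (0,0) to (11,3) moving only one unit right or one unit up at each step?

Each path is a sequence of 14 steps with 11 rights: C(14,11) = 364.

364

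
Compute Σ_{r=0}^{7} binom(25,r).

726206

1 + 25 + 300 + 2300 + 12650 + 53130 + 177100 + 480700 = 726206.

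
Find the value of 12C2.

66

C(12,2) = (12·11) / 2! = 132 / 2 = 66.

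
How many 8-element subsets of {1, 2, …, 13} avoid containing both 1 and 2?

All 8-subsets: C(13,8) = 1287. Those containing both fixed elements: C(11,6) = 462.
1287 − 462 = 825.

825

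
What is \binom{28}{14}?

C(28,14) = (28·27·26·25·24·23·22·21·20·19·18·17·16·15) / 14! = 3497296636753920000 / 87178291200 = 40116600.

40116600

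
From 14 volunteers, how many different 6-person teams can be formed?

This is C(14,6) = 3003.

3003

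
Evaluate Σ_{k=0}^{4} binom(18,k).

4048

1 + 18 + 153 + 816 + 3060 = 4048.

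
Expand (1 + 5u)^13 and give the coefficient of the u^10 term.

The general term is C(13,j)·(1)^j·(5u)^(13-j); the u^10 term has j = 3.
C(13,3) = 286.
Coefficient = C(13,3) · 5^10 = 286 · 9765625 = 2792968750.

2792968750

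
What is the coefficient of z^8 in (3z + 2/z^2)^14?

193444524

General term: C(14,j)·(3z)^j·(2/z^2)^(14-j), with z-exponent 1j − 2(14−j) = 3j − 28.
Set 3j − 28 = 8: j = 12.
C(14,12) = 91; 3^12 = 531441; 2^2 = 4.
Coefficient = 91 · 531441 · 4 = 193444524.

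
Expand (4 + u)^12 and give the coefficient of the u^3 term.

57671680

The general term is C(12,j)·(4)^j·(u)^(12-j); the u^3 term has j = 9.
C(12,9) = 220.
Coefficient = C(12,9) · 4^9 = 220 · 262144 = 57671680.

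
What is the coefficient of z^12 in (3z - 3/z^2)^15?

General term: C(15,j)·(3z)^j·(-3/z^2)^(15-j), with z-exponent 1j − 2(15−j) = 3j − 30.
Set 3j − 30 = 12: j = 14.
C(15,14) = 15; 3^14 = 4782969; (-3)^1 = -3.
Coefficient = 15 · 4782969 · (-3) = -215233605.

-215233605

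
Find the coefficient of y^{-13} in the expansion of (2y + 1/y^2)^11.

General term: C(11,j)·(2y)^j·(1/y^2)^(11-j), with y-exponent 1j − 2(11−j) = 3j − 22.
Set 3j − 22 = -13: j = 3.
C(11,3) = 165; 2^3 = 8; 1^8 = 1.
Coefficient = 165 · 8 · 1 = 1320.

1320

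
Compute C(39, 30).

211915132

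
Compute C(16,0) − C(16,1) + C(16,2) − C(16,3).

-455

The partial alternating sum Σ_{k=0}^{3} (−1)^k C(16,k) = (−1)^3 C(15,3) = -455.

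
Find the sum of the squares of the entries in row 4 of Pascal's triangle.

By Vandermonde's identity, Σ C(4,r)² = C(8,4) = 70.

70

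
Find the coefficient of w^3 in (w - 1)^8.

-56

The general term is C(8,j)·(w)^j·(-1)^(8-j); the w^3 term has j = 3.
C(8,3) = 56.
Coefficient = C(8,3) · (-1)^5 = 56 · (-1) = -56.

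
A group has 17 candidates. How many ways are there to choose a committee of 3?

680

This is C(17,3) = 680.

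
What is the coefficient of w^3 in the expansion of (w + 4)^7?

8960

The general term is C(7,j)·(w)^j·(4)^(7-j); the w^3 term has j = 3.
C(7,3) = 35.
Coefficient = C(7,3) · 4^4 = 35 · 256 = 8960.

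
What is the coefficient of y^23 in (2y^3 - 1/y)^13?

366080

General term: C(13,j)·(2y^3)^j·(-1/y)^(13-j), with y-exponent 3j − 1(13−j) = 4j − 13.
Set 4j − 13 = 23: j = 9.
C(13,9) = 715; 2^9 = 512; (-1)^4 = 1.
Coefficient = 715 · 512 · 1 = 366080.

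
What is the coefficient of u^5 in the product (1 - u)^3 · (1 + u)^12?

Coefficient of u^5 = Σ_{j} C(3,j)·(-1)^j·C(12,5-j)·1^(5-j) for j from 0 to 3.
= 792 + (-1485) + 660 + (-66) = -99.

-99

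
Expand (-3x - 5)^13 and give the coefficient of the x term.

-9521484375

The general term is C(13,j)·(-3x)^j·(-5)^(13-j); the x^1 term has j = 1.
C(13,1) = 13.
Coefficient = C(13,1) · (-3)^1 · (-5)^12 = 13 · (-3) · 244140625 = -9521484375.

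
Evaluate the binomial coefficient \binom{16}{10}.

8008

C(16,10) = C(16,6) by symmetry.
C(16,6) = (16·15·14·13·12·11) / 6! = 5765760 / 720 = 8008.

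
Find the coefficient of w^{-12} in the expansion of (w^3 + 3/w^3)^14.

39405366

General term: C(14,j)·(w^3)^j·(3/w^3)^(14-j), with w-exponent 3j − 3(14−j) = 6j − 42.
Set 6j − 42 = -12: j = 5.
C(14,5) = 2002; 1^5 = 1; 3^9 = 19683.
Coefficient = 2002 · 1 · 19683 = 39405366.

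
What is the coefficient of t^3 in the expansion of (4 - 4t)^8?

The general term is C(8,j)·(4)^j·(-4t)^(8-j); the t^3 term has j = 5.
C(8,5) = 56.
Coefficient = C(8,5) · 4^5 · (-4)^3 = 56 · 1024 · (-64) = -3670016.

-3670016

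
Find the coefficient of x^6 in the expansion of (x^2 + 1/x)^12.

924

General term: C(12,j)·(x^2)^j·(1/x)^(12-j), with x-exponent 2j − 1(12−j) = 3j − 12.
Set 3j − 12 = 6: j = 6.
C(12,6) = 924; 1^6 = 1; 1^6 = 1.
Coefficient = 924 · 1 · 1 = 924.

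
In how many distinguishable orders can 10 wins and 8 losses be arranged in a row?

Choose positions for the wins: C(18,10) = 43758.

43758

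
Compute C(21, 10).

C(21,10) = (21·20·19·18·17·16·15·14·13·12) / 10! = 1279935820800 / 3628800 = 352716.

352716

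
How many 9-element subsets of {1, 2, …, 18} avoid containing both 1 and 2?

37180

All 9-subsets: C(18,9) = 48620. Those containing both fixed elements: C(16,7) = 11440.
48620 − 11440 = 37180.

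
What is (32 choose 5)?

C(32,5) = (32·31·30·29·28) / 5! = 24165120 / 120 = 201376.

201376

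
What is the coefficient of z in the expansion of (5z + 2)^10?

The general term is C(10,j)·(5z)^j·(2)^(10-j); the z^1 term has j = 1.
C(10,1) = 10.
Coefficient = C(10,1) · 5^1 · 2^9 = 10 · 5 · 512 = 25600.

25600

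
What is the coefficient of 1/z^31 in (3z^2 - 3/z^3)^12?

-6377292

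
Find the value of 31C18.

206253075

C(31,18) = C(31,13) by symmetry.
C(31,13) = (31·30·29·28·27·26·25·24·23·22·21·20·19) / 13! = 1284342188088960000 / 6227020800 = 206253075.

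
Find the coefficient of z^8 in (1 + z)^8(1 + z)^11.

Coefficient of z^8 = Σ_{j} C(8,j)·C(11,8-j) for j from 0 to 8.
= 165 + 2640 + 12936 + 25872 + 23100 + 9240 + 1540 + 88 + 1 = 75582.

75582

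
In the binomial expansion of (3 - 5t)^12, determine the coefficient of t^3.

The general term is C(12,j)·(3)^j·(-5t)^(12-j); the t^3 term has j = 9.
C(12,9) = 220.
Coefficient = C(12,9) · 3^9 · (-5)^3 = 220 · 19683 · (-125) = -541282500.

-541282500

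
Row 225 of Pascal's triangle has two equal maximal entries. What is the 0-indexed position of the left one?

112

For odd n = 225, C(225,k) peaks at k = (n−1)/2 and (n+1)/2; the lower is 112.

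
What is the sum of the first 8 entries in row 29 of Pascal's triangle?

2182396

1 + 29 + 406 + 3654 + 23751 + 118755 + 475020 + 1560780 = 2182396.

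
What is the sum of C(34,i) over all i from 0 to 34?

The entries of row 34 sum to 2^34 = 17179869184.

17179869184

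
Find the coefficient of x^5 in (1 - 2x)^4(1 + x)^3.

-24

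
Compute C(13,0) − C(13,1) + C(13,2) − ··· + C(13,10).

66

The partial alternating sum Σ_{k=0}^{10} (−1)^k C(13,k) = (−1)^10 C(12,10) = 66.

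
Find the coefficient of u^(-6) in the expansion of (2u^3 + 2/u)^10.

10240

General term: C(10,j)·(2u^3)^j·(2/u)^(10-j), with u-exponent 3j − 1(10−j) = 4j − 10.
Set 4j − 10 = -6: j = 1.
C(10,1) = 10; 2^1 = 2; 2^9 = 512.
Coefficient = 10 · 2 · 512 = 10240.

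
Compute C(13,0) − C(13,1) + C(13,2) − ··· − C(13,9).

The partial alternating sum Σ_{k=0}^{9} (−1)^k C(13,k) = (−1)^9 C(12,9) = -220.

-220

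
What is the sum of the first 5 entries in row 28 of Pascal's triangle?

24158

1 + 28 + 378 + 3276 + 20475 = 24158.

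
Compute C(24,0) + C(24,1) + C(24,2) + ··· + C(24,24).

Setting x = 1 in (1+x)^24 gives Σ C(24,i) = 2^24 = 16777216.

16777216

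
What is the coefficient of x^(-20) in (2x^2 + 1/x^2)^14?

364

General term: C(14,j)·(2x^2)^j·(1/x^2)^(14-j), with x-exponent 2j − 2(14−j) = 4j − 28.
Set 4j − 28 = -20: j = 2.
C(14,2) = 91; 2^2 = 4; 1^12 = 1.
Coefficient = 91 · 4 · 1 = 364.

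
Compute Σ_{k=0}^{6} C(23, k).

1 + 23 + 253 + 1771 + 8855 + 33649 + 100947 = 145499.

145499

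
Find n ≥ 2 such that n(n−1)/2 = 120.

n(n−1)/2 = 120 ⇒ n(n−1) = 240. Since 16·15 = 240, n = 16.

16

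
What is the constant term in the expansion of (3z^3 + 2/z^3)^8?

90720

General term: C(8,j)·(3z^3)^j·(2/z^3)^(8-j), with z-exponent 3j − 3(8−j) = 6j − 24.
Set 6j − 24 = 0: j = 4.
C(8,4) = 70; 3^4 = 81; 2^4 = 16.
Coefficient = 70 · 81 · 16 = 90720.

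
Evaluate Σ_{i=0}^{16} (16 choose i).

The entries of row 16 sum to 2^16 = 65536.

65536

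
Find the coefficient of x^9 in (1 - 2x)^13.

-366080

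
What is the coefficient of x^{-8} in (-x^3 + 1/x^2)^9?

36

General term: C(9,j)·(-x^3)^j·(1/x^2)^(9-j), with x-exponent 3j − 2(9−j) = 5j − 18.
Set 5j − 18 = -8: j = 2.
C(9,2) = 36; (-1)^2 = 1; 1^7 = 1.
Coefficient = 36 · 1 · 1 = 36.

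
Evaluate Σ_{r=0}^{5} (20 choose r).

21700

1 + 20 + 190 + 1140 + 4845 + 15504 = 21700.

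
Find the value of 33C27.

C(33,27) = C(33,6) by symmetry.
C(33,6) = (33·32·31·30·29·28) / 6! = 797448960 / 720 = 1107568.

1107568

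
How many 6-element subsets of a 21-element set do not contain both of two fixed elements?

All 6-subsets: C(21,6) = 54264. Those containing both fixed elements: C(19,4) = 3876.
54264 − 3876 = 50388.

50388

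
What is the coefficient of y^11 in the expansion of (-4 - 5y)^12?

The general term is C(12,j)·(-4)^j·(-5y)^(12-j); the y^11 term has j = 1.
C(12,1) = 12.
Coefficient = C(12,1) · (-4)^1 · (-5)^11 = 12 · (-4) · (-48828125) = 2343750000.

2343750000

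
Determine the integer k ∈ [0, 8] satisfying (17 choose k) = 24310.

C(17,k) increases on 0 ≤ k ≤ 8. C(17,7) = 19448 and C(17,8) = 24310, so k = 8.

8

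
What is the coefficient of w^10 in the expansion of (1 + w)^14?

The general term is C(14,j)·(1)^j·(w)^(14-j); the w^10 term has j = 4.
C(14,4) = 1001.
Coefficient = C(14,4) = 1001.

1001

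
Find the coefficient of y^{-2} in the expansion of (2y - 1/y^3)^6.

General term: C(6,j)·(2y)^j·(-1/y^3)^(6-j), with y-exponent 1j − 3(6−j) = 4j − 18.
Set 4j − 18 = -2: j = 4.
C(6,4) = 15; 2^4 = 16; (-1)^2 = 1.
Coefficient = 15 · 16 · 1 = 240.

240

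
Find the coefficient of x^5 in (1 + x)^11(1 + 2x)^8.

62974

Coefficient of x^5 = Σ_{j} C(11,j)·1^j·C(8,5-j)·2^(5-j) for j from 0 to 5.
= 1792 + 12320 + 24640 + 18480 + 5280 + 462 = 62974.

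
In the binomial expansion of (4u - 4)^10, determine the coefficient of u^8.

The general term is C(10,j)·(4u)^j·(-4)^(10-j); the u^8 term has j = 8.
C(10,8) = 45.
Coefficient = C(10,8) · 4^8 · (-4)^2 = 45 · 65536 · 16 = 47185920.

47185920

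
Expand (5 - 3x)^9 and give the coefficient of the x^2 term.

25312500

The general term is C(9,j)·(5)^j·(-3x)^(9-j); the x^2 term has j = 7.
C(9,7) = 36.
Coefficient = C(9,7) · 5^7 · (-3)^2 = 36 · 78125 · 9 = 25312500.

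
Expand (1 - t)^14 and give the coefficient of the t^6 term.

3003

The general term is C(14,j)·(1)^j·(-t)^(14-j); the t^6 term has j = 8.
C(14,8) = 3003.
Coefficient = C(14,8) = 3003.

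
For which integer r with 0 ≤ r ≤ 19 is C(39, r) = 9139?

C(39,r) increases on 0 ≤ r ≤ 19. C(39,2) = 741 and C(39,3) = 9139, so r = 3.

3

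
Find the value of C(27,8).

2220075

C(27,8) = (27·26·25·24·23·22·21·20) / 8! = 89513424000 / 40320 = 2220075.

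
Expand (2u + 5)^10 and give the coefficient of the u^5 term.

The general term is C(10,j)·(2u)^j·(5)^(10-j); the u^5 term has j = 5.
C(10,5) = 252.
Coefficient = C(10,5) · 2^5 · 5^5 = 252 · 32 · 3125 = 25200000.

25200000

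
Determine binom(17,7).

C(17,7) = (17·16·15·14·13·12·11) / 7! = 98017920 / 5040 = 19448.

19448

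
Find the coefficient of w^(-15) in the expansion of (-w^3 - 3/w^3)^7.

-5103

General term: C(7,j)·(-w^3)^j·(-3/w^3)^(7-j), with w-exponent 3j − 3(7−j) = 6j − 21.
Set 6j − 21 = -15: j = 1.
C(7,1) = 7; (-1)^1 = -1; (-3)^6 = 729.
Coefficient = 7 · (-1) · 729 = -5103.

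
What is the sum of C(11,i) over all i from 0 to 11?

The entries of row 11 sum to 2^11 = 2048.

2048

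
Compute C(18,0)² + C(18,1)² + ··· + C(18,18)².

9075135300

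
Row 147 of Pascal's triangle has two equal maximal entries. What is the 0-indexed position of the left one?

73

For odd n = 147, C(147,r) peaks at r = (n−1)/2 and (n+1)/2; the smaller is 73.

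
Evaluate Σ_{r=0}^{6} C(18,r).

31180

1 + 18 + 153 + 816 + 3060 + 8568 + 18564 = 31180.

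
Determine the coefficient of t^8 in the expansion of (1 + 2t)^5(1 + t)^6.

2360

Coefficient of t^8 = Σ_{j} C(5,j)·2^j·C(6,8-j)·1^(8-j) for j from 2 to 5.
= 40 + 480 + 1200 + 640 = 2360.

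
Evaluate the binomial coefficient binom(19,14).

11628

C(19,14) = C(19,5) by symmetry.
C(19,5) = (19·18·17·16·15) / 5! = 1395360 / 120 = 11628.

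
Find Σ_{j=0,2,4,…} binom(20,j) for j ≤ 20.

524288

Half of (1+1)^20 + (1−1)^20 gives the even-index sum: 2^19 = 524288.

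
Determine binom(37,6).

2324784

C(37,6) = (37·36·35·34·33·32) / 6! = 1673844480 / 720 = 2324784.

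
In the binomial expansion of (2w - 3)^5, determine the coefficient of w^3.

720

The general term is C(5,j)·(2w)^j·(-3)^(5-j); the w^3 term has j = 3.
C(5,3) = 10.
Coefficient = C(5,3) · 2^3 · (-3)^2 = 10 · 8 · 9 = 720.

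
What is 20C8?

125970

C(20,8) = (20·19·18·17·16·15·14·13) / 8! = 5079110400 / 40320 = 125970.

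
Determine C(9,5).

126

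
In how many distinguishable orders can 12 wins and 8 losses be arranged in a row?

Choose positions for the wins: C(20,12) = 125970.

125970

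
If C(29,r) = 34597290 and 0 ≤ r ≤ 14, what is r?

C(29,r) increases on 0 ≤ r ≤ 14. C(29,10) = 20030010 and C(29,11) = 34597290, so r = 11.

11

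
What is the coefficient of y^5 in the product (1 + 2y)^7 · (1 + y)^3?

3276

Coefficient of y^5 = Σ_{j} C(7,j)·2^j·C(3,5-j)·1^(5-j) for j from 2 to 5.
= 84 + 840 + 1680 + 672 = 3276.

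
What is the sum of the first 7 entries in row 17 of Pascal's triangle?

21778

1 + 17 + 136 + 680 + 2380 + 6188 + 12376 = 21778.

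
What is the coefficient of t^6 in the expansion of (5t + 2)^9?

The general term is C(9,j)·(5t)^j·(2)^(9-j); the t^6 term has j = 6.
C(9,6) = 84.
Coefficient = C(9,6) · 5^6 · 2^3 = 84 · 15625 · 8 = 10500000.

10500000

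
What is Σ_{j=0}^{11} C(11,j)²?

Σ C(11,j)² is the coefficient of x^11 in (1+x)^11(1+x)^11 = (1+x)^22, i.e. C(22,11) = 705432.

705432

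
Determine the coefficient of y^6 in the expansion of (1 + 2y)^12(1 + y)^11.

1162590

Coefficient of y^6 = Σ_{j} C(12,j)·2^j·C(11,6-j)·1^(6-j) for j from 0 to 6.
= 462 + 11088 + 87120 + 290400 + 435600 + 278784 + 59136 = 1162590.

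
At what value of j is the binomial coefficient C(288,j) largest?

C(288,j) is maximized at j = 288/2 = 144.

144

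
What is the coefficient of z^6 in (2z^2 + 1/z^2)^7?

672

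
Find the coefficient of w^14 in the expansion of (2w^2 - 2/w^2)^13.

General term: C(13,j)·(2w^2)^j·(-2/w^2)^(13-j), with w-exponent 2j − 2(13−j) = 4j − 26.
Set 4j − 26 = 14: j = 10.
C(13,10) = 286; 2^10 = 1024; (-2)^3 = -8.
Coefficient = 286 · 1024 · (-8) = -2342912.

-2342912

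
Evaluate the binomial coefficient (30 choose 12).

86493225

C(30,12) = (30·29·28·27·26·25·24·23·22·21·20·19) / 12! = 41430393164160000 / 479001600 = 86493225.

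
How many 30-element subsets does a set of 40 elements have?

C(40,30) = C(40,10) by symmetry.
C(40,10) = (40·39·38·37·36·35·34·33·32·31) / 10! = 3075990524006400 / 3628800 = 847660528.

847660528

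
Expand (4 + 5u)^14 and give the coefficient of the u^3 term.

The general term is C(14,j)·(4)^j·(5u)^(14-j); the u^3 term has j = 11.
C(14,11) = 364.
Coefficient = C(14,11) · 4^11 · 5^3 = 364 · 4194304 · 125 = 190840832000.

190840832000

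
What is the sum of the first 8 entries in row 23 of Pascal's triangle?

390656

1 + 23 + 253 + 1771 + 8855 + 33649 + 100947 + 245157 = 390656.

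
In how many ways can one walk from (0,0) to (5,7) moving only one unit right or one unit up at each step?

792

Each path is a sequence of 12 steps with 5 rights: C(12,5) = 792.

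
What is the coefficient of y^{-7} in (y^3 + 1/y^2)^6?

6

General term: C(6,j)·(y^3)^j·(1/y^2)^(6-j), with y-exponent 3j − 2(6−j) = 5j − 12.
Set 5j − 12 = -7: j = 1.
C(6,1) = 6; 1^1 = 1; 1^5 = 1.
Coefficient = 6 · 1 · 1 = 6.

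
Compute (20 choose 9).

167960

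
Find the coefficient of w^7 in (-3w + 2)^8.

-34992

The general term is C(8,j)·(-3w)^j·(2)^(8-j); the w^7 term has j = 7.
C(8,7) = 8.
Coefficient = C(8,7) · (-3)^7 · 2^1 = 8 · (-2187) · 2 = -34992.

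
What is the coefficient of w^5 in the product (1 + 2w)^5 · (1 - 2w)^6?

-320

Coefficient of w^5 = Σ_{j} C(5,j)·2^j·C(6,5-j)·(-2)^(5-j) for j from 0 to 5.
= (-192) + 2400 + (-6400) + 4800 + (-960) + 32 = -320.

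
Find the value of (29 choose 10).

20030010

C(29,10) = (29·28·27·26·25·24·23·22·21·20) / 10! = 72684900288000 / 3628800 = 20030010.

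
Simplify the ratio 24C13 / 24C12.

12/13

C(n,k+1)/C(n,k) = (n−k)/(k+1) = (24−12)/(12+1) = 12/13.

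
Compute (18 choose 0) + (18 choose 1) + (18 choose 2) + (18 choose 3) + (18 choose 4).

1 + 18 + 153 + 816 + 3060 = 4048.

4048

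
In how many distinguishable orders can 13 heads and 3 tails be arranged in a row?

560

Choose positions for the heads: C(16,13) = 560.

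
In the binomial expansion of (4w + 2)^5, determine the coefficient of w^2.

The general term is C(5,j)·(4w)^j·(2)^(5-j); the w^2 term has j = 2.
C(5,2) = 10.
Coefficient = C(5,2) · 4^2 · 2^3 = 10 · 16 · 8 = 1280.

1280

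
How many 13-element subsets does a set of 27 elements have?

C(27,13) = (27·26·25·24·23·22·21·20·19·18·17·16·15) / 13! = 124903451312640000 / 6227020800 = 20058300.

20058300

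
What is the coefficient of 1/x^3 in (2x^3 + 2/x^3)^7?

4480

General term: C(7,j)·(2x^3)^j·(2/x^3)^(7-j), with x-exponent 3j − 3(7−j) = 6j − 21.
Set 6j − 21 = -3: j = 3.
C(7,3) = 35; 2^3 = 8; 2^4 = 16.
Coefficient = 35 · 8 · 16 = 4480.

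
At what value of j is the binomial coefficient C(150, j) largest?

75

C(150,j) is maximized at j = 150/2 = 75.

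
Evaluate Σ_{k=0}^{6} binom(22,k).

1 + 22 + 231 + 1540 + 7315 + 26334 + 74613 = 110056.

110056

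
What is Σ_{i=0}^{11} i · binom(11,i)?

11264

Since i·C(11,i) = 11·C(10,i−1), the sum is 11·2^10 = 11·1024 = 11264.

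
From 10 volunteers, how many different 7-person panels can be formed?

This is C(10,7) = 120.

120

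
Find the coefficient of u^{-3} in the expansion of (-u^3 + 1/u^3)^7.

-35

General term: C(7,j)·(-u^3)^j·(1/u^3)^(7-j), with u-exponent 3j − 3(7−j) = 6j − 21.
Set 6j − 21 = -3: j = 3.
C(7,3) = 35; (-1)^3 = -1; 1^4 = 1.
Coefficient = 35 · (-1) · 1 = -35.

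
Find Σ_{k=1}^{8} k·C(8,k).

Since k·C(8,k) = 8·C(7,k−1), the sum is 8·2^7 = 8·128 = 1024.

1024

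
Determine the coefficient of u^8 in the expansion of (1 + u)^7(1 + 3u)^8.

1265955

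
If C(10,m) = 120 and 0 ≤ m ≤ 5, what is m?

C(10,m) increases on 0 ≤ m ≤ 5. C(10,2) = 45 and C(10,3) = 120, so m = 3.

3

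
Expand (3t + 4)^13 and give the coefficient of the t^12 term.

The general term is C(13,j)·(3t)^j·(4)^(13-j); the t^12 term has j = 12.
C(13,12) = 13.
Coefficient = C(13,12) · 3^12 · 4^1 = 13 · 531441 · 4 = 27634932.

27634932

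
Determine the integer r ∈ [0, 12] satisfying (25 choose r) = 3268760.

C(25,r) increases on 0 ≤ r ≤ 12. C(25,9) = 2042975 and C(25,10) = 3268760, so r = 10.

10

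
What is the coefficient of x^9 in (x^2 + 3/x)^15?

14073345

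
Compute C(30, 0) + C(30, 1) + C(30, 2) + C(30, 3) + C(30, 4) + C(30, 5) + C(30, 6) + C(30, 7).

1 + 30 + 435 + 4060 + 27405 + 142506 + 593775 + 2035800 = 2804012.

2804012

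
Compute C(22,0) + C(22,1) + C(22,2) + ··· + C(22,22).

Setting x = 1 in (1+x)^22 gives Σ C(22,k) = 2^22 = 4194304.

4194304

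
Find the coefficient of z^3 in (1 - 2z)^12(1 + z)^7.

-381

Coefficient of z^3 = Σ_{j} C(12,j)·(-2)^j·C(7,3-j)·1^(3-j) for j from 0 to 3.
= 35 + (-504) + 1848 + (-1760) = -381.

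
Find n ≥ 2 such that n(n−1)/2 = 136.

n(n−1)/2 = 136 ⇒ n(n−1) = 272. Since 17·16 = 272, n = 17.

17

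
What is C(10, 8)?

45

C(10,8) = C(10,2) by symmetry.
C(10,2) = (10·9) / 2! = 90 / 2 = 45.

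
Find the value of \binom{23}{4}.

C(23,4) = (23·22·21·20) / 4! = 212520 / 24 = 8855.

8855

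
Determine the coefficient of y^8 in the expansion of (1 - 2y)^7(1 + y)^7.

-714

Coefficient of y^8 = Σ_{j} C(7,j)·(-2)^j·C(7,8-j)·1^(8-j) for j from 1 to 7.
= (-14) + 588 + (-5880) + 19600 + (-23520) + 9408 + (-896) = -714.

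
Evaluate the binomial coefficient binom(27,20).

C(27,20) = C(27,7) by symmetry.
C(27,7) = (27·26·25·24·23·22·21) / 7! = 4475671200 / 5040 = 888030.

888030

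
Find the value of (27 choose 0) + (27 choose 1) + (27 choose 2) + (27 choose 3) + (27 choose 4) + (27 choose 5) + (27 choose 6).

1 + 27 + 351 + 2925 + 17550 + 80730 + 296010 = 397594.

397594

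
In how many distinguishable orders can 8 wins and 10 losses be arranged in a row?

43758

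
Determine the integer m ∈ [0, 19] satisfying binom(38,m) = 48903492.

8

C(38,m) increases on 0 ≤ m ≤ 19. C(38,7) = 12620256 and C(38,8) = 48903492, so m = 8.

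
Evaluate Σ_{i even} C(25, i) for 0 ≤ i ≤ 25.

Even-i terms of row 25 sum to 2^24 = 16777216.

16777216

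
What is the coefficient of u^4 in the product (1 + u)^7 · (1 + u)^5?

(1 + u)^7(1 + u)^5 = (1 + u)^12, so the coefficient of u^4 is C(12,4)·1^4 = 495·1 = 495.

495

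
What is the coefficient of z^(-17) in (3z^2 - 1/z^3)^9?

General term: C(9,j)·(3z^2)^j·(-1/z^3)^(9-j), with z-exponent 2j − 3(9−j) = 5j − 27.
Set 5j − 27 = -17: j = 2.
C(9,2) = 36; 3^2 = 9; (-1)^7 = -1.
Coefficient = 36 · 9 · (-1) = -324.

-324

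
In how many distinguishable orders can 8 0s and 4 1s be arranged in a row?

495

Choose positions for the 0s: C(12,8) = 495.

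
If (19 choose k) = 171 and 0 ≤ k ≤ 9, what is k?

2

C(19,k) increases on 0 ≤ k ≤ 9. C(19,1) = 19 and C(19,2) = 171, so k = 2.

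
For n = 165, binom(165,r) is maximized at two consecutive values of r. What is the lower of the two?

82

For odd n = 165, C(165,r) peaks at r = (n−1)/2 and (n+1)/2; the lower is 82.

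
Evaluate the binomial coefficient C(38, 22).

C(38,22) = C(38,16) by symmetry.
C(38,16) = (38·37·36·35·34·33·32·31·30·29·28·27·26·25·24·23) / 16! = 465322312113382563840000 / 20922789888000 = 22239974430.

22239974430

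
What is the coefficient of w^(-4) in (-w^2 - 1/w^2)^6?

15

General term: C(6,j)·(-w^2)^j·(-1/w^2)^(6-j), with w-exponent 2j − 2(6−j) = 4j − 12.
Set 4j − 12 = -4: j = 2.
C(6,2) = 15; (-1)^2 = 1; (-1)^4 = 1.
Coefficient = 15 · 1 · 1 = 15.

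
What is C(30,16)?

C(30,16) = C(30,14) by symmetry.
C(30,14) = (30·29·28·27·26·25·24·23·22·21·20·19·18·17) / 14! = 12677700308232960000 / 87178291200 = 145422675.

145422675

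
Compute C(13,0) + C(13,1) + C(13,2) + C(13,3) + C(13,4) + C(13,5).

2380

1 + 13 + 78 + 286 + 715 + 1287 = 2380.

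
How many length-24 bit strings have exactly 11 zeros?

Choose the 11 positions: C(24,11) = 2496144.

2496144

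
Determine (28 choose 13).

C(28,13) = (28·27·26·25·24·23·22·21·20·19·18·17·16) / 13! = 233153109116928000 / 6227020800 = 37442160.

37442160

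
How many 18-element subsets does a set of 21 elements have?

C(21,18) = C(21,3) by symmetry.
C(21,3) = (21·20·19) / 3! = 7980 / 6 = 1330.

1330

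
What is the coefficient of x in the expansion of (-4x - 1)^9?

The general term is C(9,j)·(-4x)^j·(-1)^(9-j); the x^1 term has j = 1.
C(9,1) = 9.
Coefficient = C(9,1) · (-4)^1 = 9 · (-4) = -36.

-36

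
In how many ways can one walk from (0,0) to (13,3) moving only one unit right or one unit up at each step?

Each path is a sequence of 16 steps with 13 rights: C(16,13) = 560.

560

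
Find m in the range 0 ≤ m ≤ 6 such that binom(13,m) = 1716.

6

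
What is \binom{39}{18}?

62359143990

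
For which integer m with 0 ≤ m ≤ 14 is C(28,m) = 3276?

C(28,m) increases on 0 ≤ m ≤ 14. C(28,2) = 378 and C(28,3) = 3276, so m = 3.

3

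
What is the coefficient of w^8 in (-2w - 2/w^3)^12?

General term: C(12,j)·(-2w)^j·(-2/w^3)^(12-j), with w-exponent 1j − 3(12−j) = 4j − 36.
Set 4j − 36 = 8: j = 11.
C(12,11) = 12; (-2)^11 = -2048; (-2)^1 = -2.
Coefficient = 12 · (-2048) · (-2) = 49152.

49152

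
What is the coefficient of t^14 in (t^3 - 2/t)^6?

-12

General term: C(6,j)·(t^3)^j·(-2/t)^(6-j), with t-exponent 3j − 1(6−j) = 4j − 6.
Set 4j − 6 = 14: j = 5.
C(6,5) = 6; 1^5 = 1; (-2)^1 = -2.
Coefficient = 6 · 1 · (-2) = -12.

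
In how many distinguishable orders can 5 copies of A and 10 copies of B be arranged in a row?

3003

Choose positions for the A's: C(15,5) = 3003.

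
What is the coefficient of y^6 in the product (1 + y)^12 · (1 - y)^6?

116

Coefficient of y^6 = Σ_{j} C(12,j)·1^j·C(6,6-j)·(-1)^(6-j) for j from 0 to 6.
= 1 + (-72) + 990 + (-4400) + 7425 + (-4752) + 924 = 116.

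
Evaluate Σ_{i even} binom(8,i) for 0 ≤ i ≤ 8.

128

Half of (1+1)^8 + (1−1)^8 gives the even-index sum: 2^7 = 128.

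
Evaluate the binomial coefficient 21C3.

1330

C(21,3) = (21·20·19) / 3! = 7980 / 6 = 1330.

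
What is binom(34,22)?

C(34,22) = C(34,12) by symmetry.
C(34,12) = (34·33·32·31·30·29·28·27·26·25·24·23) / 12! = 262662462526464000 / 479001600 = 548354040.

548354040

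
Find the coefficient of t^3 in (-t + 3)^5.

-90

The general term is C(5,j)·(-t)^j·(3)^(5-j); the t^3 term has j = 3.
C(5,3) = 10.
Coefficient = C(5,3) · (-1)^3 · 3^2 = 10 · (-1) · 9 = -90.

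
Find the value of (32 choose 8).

C(32,8) = (32·31·30·29·28·27·26·25) / 8! = 424097856000 / 40320 = 10518300.

10518300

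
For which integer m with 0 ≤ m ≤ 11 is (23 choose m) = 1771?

3

C(23,m) increases on 0 ≤ m ≤ 11. C(23,2) = 253 and C(23,3) = 1771, so m = 3.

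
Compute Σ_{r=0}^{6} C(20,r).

60460

1 + 20 + 190 + 1140 + 4845 + 15504 + 38760 = 60460.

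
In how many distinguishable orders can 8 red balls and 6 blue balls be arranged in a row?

3003

Choose positions for the red balls: C(14,8) = 3003.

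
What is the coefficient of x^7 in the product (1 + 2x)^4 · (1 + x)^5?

344

Coefficient of x^7 = Σ_{j} C(4,j)·2^j·C(5,7-j)·1^(7-j) for j from 2 to 4.
= 24 + 160 + 160 = 344.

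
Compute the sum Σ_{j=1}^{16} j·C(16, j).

524288

Since j·C(16,j) = 16·C(15,j−1), the sum is 16·2^15 = 16·32768 = 524288.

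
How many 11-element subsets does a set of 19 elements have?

75582

C(19,11) = C(19,8) by symmetry.
C(19,8) = (19·18·17·16·15·14·13·12) / 8! = 3047466240 / 40320 = 75582.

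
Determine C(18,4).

C(18,4) = (18·17·16·15) / 4! = 73440 / 24 = 3060.

3060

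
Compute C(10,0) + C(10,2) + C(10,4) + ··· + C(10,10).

Even-k terms of row 10 sum to 2^9 = 512.

512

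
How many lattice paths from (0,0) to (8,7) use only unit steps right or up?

6435

Each path is a sequence of 15 steps with 8 rights: C(15,8) = 6435.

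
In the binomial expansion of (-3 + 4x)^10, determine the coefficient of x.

-787320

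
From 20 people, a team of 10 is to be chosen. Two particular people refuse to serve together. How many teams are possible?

140998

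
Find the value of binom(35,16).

4059928950

C(35,16) = (35·34·33·32·31·30·29·28·27·26·25·24·23·22·21·20) / 16! = 84945040381058457600000 / 20922789888000 = 4059928950.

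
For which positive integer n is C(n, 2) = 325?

n(n−1)/2 = 325 ⇒ n(n−1) = 650. Since 26·25 = 650, n = 26.

26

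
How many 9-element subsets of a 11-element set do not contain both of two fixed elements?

19

All 9-subsets: C(11,9) = 55. Those containing both fixed elements: C(9,7) = 36.
55 − 36 = 19.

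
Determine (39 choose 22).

51021117810

C(39,22) = C(39,17) by symmetry.
C(39,17) = (39·38·37·36·35·34·33·32·31·30·29·28·27·26·25·24·23) / 17! = 18147570172421919989760000 / 355687428096000 = 51021117810.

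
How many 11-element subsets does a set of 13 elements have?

78

C(13,11) = C(13,2) by symmetry.
C(13,2) = (13·12) / 2! = 156 / 2 = 78.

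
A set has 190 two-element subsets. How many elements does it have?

20

n(n−1)/2 = 190 ⇒ n(n−1) = 380. Since 20·19 = 380, n = 20.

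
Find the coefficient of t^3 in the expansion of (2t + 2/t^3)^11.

General term: C(11,j)·(2t)^j·(2/t^3)^(11-j), with t-exponent 1j − 3(11−j) = 4j − 33.
Set 4j − 33 = 3: j = 9.
C(11,9) = 55; 2^9 = 512; 2^2 = 4.
Coefficient = 55 · 512 · 4 = 112640.

112640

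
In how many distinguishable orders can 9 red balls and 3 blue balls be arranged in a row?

220

Choose positions for the red balls: C(12,9) = 220.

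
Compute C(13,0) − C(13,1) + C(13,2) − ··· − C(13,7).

-792

The partial alternating sum Σ_{k=0}^{7} (−1)^k C(13,k) = (−1)^7 C(12,7) = -792.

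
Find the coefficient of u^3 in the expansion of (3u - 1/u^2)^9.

78732

General term: C(9,j)·(3u)^j·(-1/u^2)^(9-j), with u-exponent 1j − 2(9−j) = 3j − 18.
Set 3j − 18 = 3: j = 7.
C(9,7) = 36; 3^7 = 2187; (-1)^2 = 1.
Coefficient = 36 · 2187 · 1 = 78732.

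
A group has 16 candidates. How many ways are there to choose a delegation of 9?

This is C(16,9) = 11440.

11440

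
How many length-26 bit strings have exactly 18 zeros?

1562275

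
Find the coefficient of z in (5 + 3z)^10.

The general term is C(10,j)·(5)^j·(3z)^(10-j); the z^1 term has j = 9.
C(10,9) = 10.
Coefficient = C(10,9) · 5^9 · 3^1 = 10 · 1953125 · 3 = 58593750.

58593750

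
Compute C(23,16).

245157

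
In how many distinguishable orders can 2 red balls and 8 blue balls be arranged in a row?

45

Choose positions for the red balls: C(10,2) = 45.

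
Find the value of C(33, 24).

38567100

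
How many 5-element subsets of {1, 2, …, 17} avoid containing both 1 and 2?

5733

All 5-subsets: C(17,5) = 6188. Those containing both fixed elements: C(15,3) = 455.
6188 − 455 = 5733.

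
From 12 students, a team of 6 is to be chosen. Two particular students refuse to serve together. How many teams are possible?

All 6-subsets: C(12,6) = 924. Those containing both fixed elements: C(10,4) = 210.
924 − 210 = 714.

714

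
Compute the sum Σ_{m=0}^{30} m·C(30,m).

16106127360

Since m·C(30,m) = 30·C(29,m−1), the sum is 30·2^29 = 30·536870912 = 16106127360.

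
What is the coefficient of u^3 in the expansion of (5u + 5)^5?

31250

The general term is C(5,j)·(5u)^j·(5)^(5-j); the u^3 term has j = 3.
C(5,3) = 10.
Coefficient = C(5,3) · 5^3 · 5^2 = 10 · 125 · 25 = 31250.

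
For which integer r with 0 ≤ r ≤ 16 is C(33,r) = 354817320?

12

C(33,r) increases on 0 ≤ r ≤ 16. C(33,11) = 193536720 and C(33,12) = 354817320, so r = 12.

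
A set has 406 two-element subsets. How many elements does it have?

29

n(n−1)/2 = 406 ⇒ n(n−1) = 812. Since 29·28 = 812, n = 29.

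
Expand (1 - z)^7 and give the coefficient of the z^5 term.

-21

The general term is C(7,j)·(1)^j·(-z)^(7-j); the z^5 term has j = 2.
C(7,2) = 21.
Coefficient = C(7,2) · (-1)^5 = 21 · (-1) = -21.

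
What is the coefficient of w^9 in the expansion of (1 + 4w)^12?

57671680

The general term is C(12,j)·(1)^j·(4w)^(12-j); the w^9 term has j = 3.
C(12,3) = 220.
Coefficient = C(12,3) · 4^9 = 220 · 262144 = 57671680.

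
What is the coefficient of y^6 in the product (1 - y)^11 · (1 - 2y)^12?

Coefficient of y^6 = Σ_{j} C(11,j)·(-1)^j·C(12,6-j)·(-2)^(6-j) for j from 0 to 6.
= 59136 + 278784 + 435600 + 290400 + 87120 + 11088 + 462 = 1162590.

1162590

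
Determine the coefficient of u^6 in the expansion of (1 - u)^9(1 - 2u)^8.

112084

Coefficient of u^6 = Σ_{j} C(9,j)·(-1)^j·C(8,6-j)·(-2)^(6-j) for j from 0 to 6.
= 1792 + 16128 + 40320 + 37632 + 14112 + 2016 + 84 = 112084.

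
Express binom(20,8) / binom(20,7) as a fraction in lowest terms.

C(n,k+1)/C(n,k) = (n−k)/(k+1) = (20−7)/(7+1) = 13/8.

13/8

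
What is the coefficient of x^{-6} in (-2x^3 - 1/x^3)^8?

448

General term: C(8,j)·(-2x^3)^j·(-1/x^3)^(8-j), with x-exponent 3j − 3(8−j) = 6j − 24.
Set 6j − 24 = -6: j = 3.
C(8,3) = 56; (-2)^3 = -8; (-1)^5 = -1.
Coefficient = 56 · (-8) · (-1) = 448.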